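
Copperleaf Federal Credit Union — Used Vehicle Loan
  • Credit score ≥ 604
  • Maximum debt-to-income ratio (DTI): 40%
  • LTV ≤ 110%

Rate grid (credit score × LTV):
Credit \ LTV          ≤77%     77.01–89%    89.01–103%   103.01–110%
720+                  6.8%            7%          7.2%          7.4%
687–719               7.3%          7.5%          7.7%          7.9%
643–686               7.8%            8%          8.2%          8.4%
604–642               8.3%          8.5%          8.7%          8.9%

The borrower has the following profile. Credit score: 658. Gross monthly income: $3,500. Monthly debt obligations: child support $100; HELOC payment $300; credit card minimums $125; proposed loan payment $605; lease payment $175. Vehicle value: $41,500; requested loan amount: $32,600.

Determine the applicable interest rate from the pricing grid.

8%

Credit score 658 ≥ 604; Total monthly debts = (100 + 300 + 125 + 605 + 175) = 1,305. DTI = 1,305/3,500 = 37.3% ≤ 40%
Loan-to-value = 32,600/41,500 = 78.6% — pass (110% max)
Row: 658 falls in 643–686. Column: 78.6% falls in 77.01–89%. Rate = 8%.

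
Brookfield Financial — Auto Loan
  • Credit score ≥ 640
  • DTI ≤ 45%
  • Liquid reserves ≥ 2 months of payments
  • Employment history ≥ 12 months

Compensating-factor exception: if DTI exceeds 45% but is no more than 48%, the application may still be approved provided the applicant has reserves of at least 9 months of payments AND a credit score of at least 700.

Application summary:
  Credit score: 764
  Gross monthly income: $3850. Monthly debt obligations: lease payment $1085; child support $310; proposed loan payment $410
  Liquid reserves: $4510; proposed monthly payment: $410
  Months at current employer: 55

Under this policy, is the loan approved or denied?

Approved

Credit score 764 ≥ 640 (meets base)
Total debts = (1,085 + 310 + 410) = 1,805. DTI: 1,805 ÷ 3,850 = 46.9%, over the 45% base limit.
Liquid reserves cover 4,510/410 = 11.0 months — ≥ 2 required
Employment 55 ≥ 12 months
46.9% falls in the override range (45%–48%), so the compensating-factor test applies.
Reserves 11.0 ≥ 9 months; credit score 764 ≥ 700.
Both override conditions satisfied; DTI exception granted.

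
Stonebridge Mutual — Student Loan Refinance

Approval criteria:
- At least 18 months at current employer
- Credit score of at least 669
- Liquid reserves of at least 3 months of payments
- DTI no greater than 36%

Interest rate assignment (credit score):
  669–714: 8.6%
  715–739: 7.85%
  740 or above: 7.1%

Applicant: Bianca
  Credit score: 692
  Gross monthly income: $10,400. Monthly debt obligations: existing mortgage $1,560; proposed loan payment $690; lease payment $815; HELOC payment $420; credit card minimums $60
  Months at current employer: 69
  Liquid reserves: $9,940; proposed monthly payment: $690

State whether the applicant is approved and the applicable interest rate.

Approved at 8.6%

Credit score 692 ≥ 669 (meets minimum)
Employment 69 ≥ 18 months
Liquid reserves cover 9,940/690 = 14.4 months — ≥ 3 required
Total monthly debts = (1,560 + 690 + 815 + 420 + 60) = 3,545. DTI: 3,545 ÷ 10,400 = 34.1%, within the 36% cap
All requirements met. Score 692 falls in the 669–714 tier → 8.6%.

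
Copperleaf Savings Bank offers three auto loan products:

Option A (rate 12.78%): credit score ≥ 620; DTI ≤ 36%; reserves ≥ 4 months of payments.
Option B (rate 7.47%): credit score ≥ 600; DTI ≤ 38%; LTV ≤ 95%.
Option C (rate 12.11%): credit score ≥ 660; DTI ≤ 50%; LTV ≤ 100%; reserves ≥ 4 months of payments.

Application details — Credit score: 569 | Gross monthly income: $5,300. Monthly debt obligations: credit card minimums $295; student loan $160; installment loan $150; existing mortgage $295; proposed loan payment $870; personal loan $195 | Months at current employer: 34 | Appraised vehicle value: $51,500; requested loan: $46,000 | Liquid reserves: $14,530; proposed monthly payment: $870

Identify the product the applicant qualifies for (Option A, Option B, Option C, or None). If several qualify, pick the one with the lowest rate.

Total debts = (295 + 160 + 150 + 295 + 870 + 195) = 1,965; DTI = 1,965/5,300 = 37.1%.
LTV = 46,000/51,500 = 89.3%.
Reserves = 14,530/870 = 16.7 months.
Option A: score 569 < 620; DTI 37.1% > 36%; reserves 16.7 ≥ 4 mo → does not qualify.
Option B: score 569 < 600; DTI 37.1% ≤ 38%; LTV 89.3% ≤ 95% → does not qualify.
Option C: score 569 < 660; DTI 37.1% ≤ 50%; LTV 89.3% ≤ 100%; reserves 16.7 ≥ 4 mo → does not qualify.

None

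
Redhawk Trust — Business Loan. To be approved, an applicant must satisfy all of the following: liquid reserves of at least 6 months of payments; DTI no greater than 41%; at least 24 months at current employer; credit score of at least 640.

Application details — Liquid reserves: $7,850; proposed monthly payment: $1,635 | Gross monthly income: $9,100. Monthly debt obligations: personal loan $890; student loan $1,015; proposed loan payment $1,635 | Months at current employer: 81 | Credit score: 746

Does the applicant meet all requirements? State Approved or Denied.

Denied

Reserves = 7,850/1,635 = 4.8 months < 6
Total monthly debts = (890 + 1,015 + 1,635) = 3,540. Debt-to-income = 3,540/9,100 = 38.9% — meets 41% limit
Employment 81 ≥ 24 months
Credit score 746 ≥ 640 (meets)
Fails on reserves.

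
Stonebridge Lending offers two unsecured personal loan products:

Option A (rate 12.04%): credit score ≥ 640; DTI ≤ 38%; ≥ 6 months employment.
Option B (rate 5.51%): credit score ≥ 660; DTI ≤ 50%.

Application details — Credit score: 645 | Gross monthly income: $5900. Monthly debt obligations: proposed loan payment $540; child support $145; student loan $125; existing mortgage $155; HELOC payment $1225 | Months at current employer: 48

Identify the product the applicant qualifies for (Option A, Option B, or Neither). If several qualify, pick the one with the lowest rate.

Option A

Total debts = (540 + 145 + 125 + 155 + 1,225) = 2,190; DTI = 2,190/5,900 = 37.1%.
Option A: score 645 ≥ 640; DTI 37.1% ≤ 38%; employment 48 ≥ 6 mo → qualifies.
Option B: score 645 < 660; DTI 37.1% ≤ 50% → does not qualify.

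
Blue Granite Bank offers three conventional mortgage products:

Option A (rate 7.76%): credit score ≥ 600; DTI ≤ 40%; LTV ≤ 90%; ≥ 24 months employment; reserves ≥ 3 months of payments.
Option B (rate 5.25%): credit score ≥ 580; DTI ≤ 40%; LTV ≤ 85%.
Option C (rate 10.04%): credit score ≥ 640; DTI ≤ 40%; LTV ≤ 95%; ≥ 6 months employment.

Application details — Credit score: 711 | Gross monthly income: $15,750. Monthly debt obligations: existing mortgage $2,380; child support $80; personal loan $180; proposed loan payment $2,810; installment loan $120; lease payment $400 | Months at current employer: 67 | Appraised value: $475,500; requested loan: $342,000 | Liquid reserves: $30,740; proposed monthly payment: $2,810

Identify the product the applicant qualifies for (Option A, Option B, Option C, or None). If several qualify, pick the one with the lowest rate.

Option B

Total debts = (2,380 + 80 + 180 + 2,810 + 120 + 400) = 5,970; DTI = 5,970/15,750 = 37.9%.
LTV = 342,000/475,500 = 71.9%.
Reserves = 30,740/2,810 = 10.9 months.
Option A: score 711 ≥ 600; DTI 37.9% ≤ 40%; LTV 71.9% ≤ 90%; employment 67 ≥ 24 mo; reserves 10.9 ≥ 3 mo → qualifies.
Option B: score 711 ≥ 580; DTI 37.9% ≤ 40%; LTV 71.9% ≤ 85% → qualifies.
Option C: score 711 ≥ 640; DTI 37.9% ≤ 40%; LTV 71.9% ≤ 95%; employment 67 ≥ 6 mo → qualifies.
Qualifying: Option A, Option B, Option C. Lowest rate is 5.25% → Option B.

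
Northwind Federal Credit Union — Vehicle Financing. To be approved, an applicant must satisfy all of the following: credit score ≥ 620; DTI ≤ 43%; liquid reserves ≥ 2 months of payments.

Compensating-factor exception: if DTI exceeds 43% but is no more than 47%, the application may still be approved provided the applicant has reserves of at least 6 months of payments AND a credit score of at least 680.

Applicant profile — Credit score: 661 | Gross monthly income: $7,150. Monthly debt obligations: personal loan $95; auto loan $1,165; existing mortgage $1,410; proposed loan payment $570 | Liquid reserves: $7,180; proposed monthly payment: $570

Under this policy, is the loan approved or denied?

Credit score 661 ≥ 620 (meets base)
Total debts = (95 + 1,165 + 1,410 + 570) = 3,240. DTI = 3,240/7,150 = 45.3% > 43% — standard DTI limit exceeded.
Reserves = 7,180/570 = 12.6 months ≥ 2
DTI 45.3% is within the 43%–47% exception band; checking compensating factors.
Reserves 12.6 ≥ 6 months; credit score 661 < 680.
Compensating-factor requirement not fully met.

Denied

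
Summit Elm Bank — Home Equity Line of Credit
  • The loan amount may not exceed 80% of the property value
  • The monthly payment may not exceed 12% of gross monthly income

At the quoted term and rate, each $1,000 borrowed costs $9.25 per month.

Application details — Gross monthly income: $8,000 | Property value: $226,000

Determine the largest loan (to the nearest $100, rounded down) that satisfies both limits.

Payment cap: 12% × $8,000 = $960/month.
At $9.25 per $1,000, that supports 960/9.25 × 1,000 ≈ $103,783 → $103,700.
LTV cap: 80% × $226,000 = $180,800 → $180,800.
Binding constraint: payment-to-income.

$103,700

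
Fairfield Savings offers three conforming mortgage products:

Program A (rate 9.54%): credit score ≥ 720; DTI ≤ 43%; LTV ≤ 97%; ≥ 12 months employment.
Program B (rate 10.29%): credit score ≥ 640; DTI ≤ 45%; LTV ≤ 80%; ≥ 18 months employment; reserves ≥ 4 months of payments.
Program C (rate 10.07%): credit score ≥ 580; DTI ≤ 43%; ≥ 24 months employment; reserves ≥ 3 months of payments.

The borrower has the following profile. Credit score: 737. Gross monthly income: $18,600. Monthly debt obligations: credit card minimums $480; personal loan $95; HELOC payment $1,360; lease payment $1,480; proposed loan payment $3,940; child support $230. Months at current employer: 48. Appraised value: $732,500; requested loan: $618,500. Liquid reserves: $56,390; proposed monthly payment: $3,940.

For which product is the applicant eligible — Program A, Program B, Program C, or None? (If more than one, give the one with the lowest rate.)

Program A

Total debts = (480 + 95 + 1,360 + 1,480 + 3,940 + 230) = 7,585; DTI = 7,585/18,600 = 40.8%.
LTV = 618,500/732,500 = 84.4%.
Reserves = 56,390/3,940 = 14.3 months.
Program A: score 737 ≥ 720; DTI 40.8% ≤ 43%; LTV 84.4% ≤ 97%; employment 48 ≥ 12 mo → qualifies.
Program B: score 737 ≥ 640; DTI 40.8% ≤ 45%; LTV 84.4% > 80%; employment 48 ≥ 18 mo; reserves 14.3 ≥ 4 mo → does not qualify.
Program C: score 737 ≥ 580; DTI 40.8% ≤ 43%; employment 48 ≥ 24 mo; reserves 14.3 ≥ 3 mo → qualifies.
Qualifying: Program A, Program C. Lowest rate is 9.54% → Program A.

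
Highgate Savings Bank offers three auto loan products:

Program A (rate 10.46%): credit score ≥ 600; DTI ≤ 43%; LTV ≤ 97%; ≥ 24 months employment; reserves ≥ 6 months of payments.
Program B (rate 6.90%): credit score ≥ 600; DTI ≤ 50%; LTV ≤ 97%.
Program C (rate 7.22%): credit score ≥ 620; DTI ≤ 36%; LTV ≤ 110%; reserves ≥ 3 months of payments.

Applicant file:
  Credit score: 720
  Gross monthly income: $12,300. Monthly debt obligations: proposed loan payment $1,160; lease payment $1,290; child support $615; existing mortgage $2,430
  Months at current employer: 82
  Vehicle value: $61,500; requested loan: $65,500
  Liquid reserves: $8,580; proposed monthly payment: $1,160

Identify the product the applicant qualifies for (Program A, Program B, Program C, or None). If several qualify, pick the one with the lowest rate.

None

Total debts = (1,160 + 1,290 + 615 + 2,430) = 5,495; DTI = 5,495/12,300 = 44.7%.
LTV = 65,500/61,500 = 106.5%.
Reserves = 8,580/1,160 = 7.4 months.
Program A: score 720 ≥ 600; DTI 44.7% > 43%; LTV 106.5% > 97%; employment 82 ≥ 24 mo; reserves 7.4 ≥ 6 mo → does not qualify.
Program B: score 720 ≥ 600; DTI 44.7% ≤ 50%; LTV 106.5% > 97% → does not qualify.
Program C: score 720 ≥ 620; DTI 44.7% > 36%; LTV 106.5% ≤ 110%; reserves 7.4 ≥ 3 mo → does not qualify.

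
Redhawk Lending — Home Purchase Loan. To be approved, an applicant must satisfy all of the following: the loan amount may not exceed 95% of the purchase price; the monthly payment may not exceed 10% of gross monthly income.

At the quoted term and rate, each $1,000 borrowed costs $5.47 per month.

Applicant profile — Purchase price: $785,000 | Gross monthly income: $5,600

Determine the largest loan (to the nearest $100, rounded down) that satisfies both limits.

Payment cap: 10% × $5,600 = $560/month.
At $5.47 per $1,000, that supports 560/5.47 × 1,000 ≈ $102,376 → $102,300.
LTV cap: 95% × $785,000 = $745,750 → $745,700.
Binding constraint: payment-to-income.

$102,300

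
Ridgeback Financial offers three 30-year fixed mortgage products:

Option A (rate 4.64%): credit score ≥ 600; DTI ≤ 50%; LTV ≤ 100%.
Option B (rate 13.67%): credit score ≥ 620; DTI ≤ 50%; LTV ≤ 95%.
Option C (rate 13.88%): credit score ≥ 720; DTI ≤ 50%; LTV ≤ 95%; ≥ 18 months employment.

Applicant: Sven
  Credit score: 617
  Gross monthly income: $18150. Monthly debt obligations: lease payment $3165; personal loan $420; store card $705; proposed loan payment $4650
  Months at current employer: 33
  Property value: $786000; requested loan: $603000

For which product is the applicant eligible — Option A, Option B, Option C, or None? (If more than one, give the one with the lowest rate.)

Option A

Total debts = (3,165 + 420 + 705 + 4,650) = 8,940; DTI = 8,940/18,150 = 49.3%.
LTV = 603,000/786,000 = 76.7%.
Option A: score 617 ≥ 600; DTI 49.3% ≤ 50%; LTV 76.7% ≤ 100% → qualifies.
Option B: score 617 < 620; DTI 49.3% ≤ 50%; LTV 76.7% ≤ 95% → does not qualify.
Option C: score 617 < 720; DTI 49.3% ≤ 50%; LTV 76.7% ≤ 95%; employment 33 ≥ 18 mo → does not qualify.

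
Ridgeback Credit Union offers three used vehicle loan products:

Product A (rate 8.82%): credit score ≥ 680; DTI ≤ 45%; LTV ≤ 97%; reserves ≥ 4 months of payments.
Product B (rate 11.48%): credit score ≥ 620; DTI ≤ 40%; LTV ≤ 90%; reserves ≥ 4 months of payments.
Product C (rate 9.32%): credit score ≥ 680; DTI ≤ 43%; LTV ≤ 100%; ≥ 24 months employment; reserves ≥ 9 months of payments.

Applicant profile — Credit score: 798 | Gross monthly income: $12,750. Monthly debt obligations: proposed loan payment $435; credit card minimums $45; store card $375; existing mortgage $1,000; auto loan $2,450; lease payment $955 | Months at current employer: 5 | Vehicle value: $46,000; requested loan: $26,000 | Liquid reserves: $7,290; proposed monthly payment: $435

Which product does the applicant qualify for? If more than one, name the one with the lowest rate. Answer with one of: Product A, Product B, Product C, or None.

Total debts = (435 + 45 + 375 + 1,000 + 2,450 + 955) = 5,260; DTI = 5,260/12,750 = 41.3%.
LTV = 26,000/46,000 = 56.5%.
Reserves = 7,290/435 = 16.8 months.
Product A: score 798 ≥ 680; DTI 41.3% ≤ 45%; LTV 56.5% ≤ 97%; reserves 16.8 ≥ 4 mo → qualifies.
Product B: score 798 ≥ 620; DTI 41.3% > 40%; LTV 56.5% ≤ 90%; reserves 16.8 ≥ 4 mo → does not qualify.
Product C: score 798 ≥ 680; DTI 41.3% ≤ 43%; LTV 56.5% ≤ 100%; employment 5 < 24 mo; reserves 16.8 ≥ 9 mo → does not qualify.

Product A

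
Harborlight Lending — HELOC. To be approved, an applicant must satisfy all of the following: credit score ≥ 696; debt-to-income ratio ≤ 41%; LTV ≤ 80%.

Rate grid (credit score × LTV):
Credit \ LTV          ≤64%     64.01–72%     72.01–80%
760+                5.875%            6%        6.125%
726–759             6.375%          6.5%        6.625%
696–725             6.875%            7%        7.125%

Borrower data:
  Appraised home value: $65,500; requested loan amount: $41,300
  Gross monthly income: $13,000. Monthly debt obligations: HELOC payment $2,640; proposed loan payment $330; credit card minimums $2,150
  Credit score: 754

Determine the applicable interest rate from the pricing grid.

6.375%

Credit score 754 ≥ 696; Total monthly debts = (2,640 + 330 + 2,150) = 5,120. DTI: 5,120 ÷ 13,000 = 39.4%, within the 41% cap
Loan-to-value = 41,300/65,500 = 63.1% — pass (80% max)
Row: 754 falls in 726–759. Column: 63.1% falls in ≤64%. Rate = 6.375%.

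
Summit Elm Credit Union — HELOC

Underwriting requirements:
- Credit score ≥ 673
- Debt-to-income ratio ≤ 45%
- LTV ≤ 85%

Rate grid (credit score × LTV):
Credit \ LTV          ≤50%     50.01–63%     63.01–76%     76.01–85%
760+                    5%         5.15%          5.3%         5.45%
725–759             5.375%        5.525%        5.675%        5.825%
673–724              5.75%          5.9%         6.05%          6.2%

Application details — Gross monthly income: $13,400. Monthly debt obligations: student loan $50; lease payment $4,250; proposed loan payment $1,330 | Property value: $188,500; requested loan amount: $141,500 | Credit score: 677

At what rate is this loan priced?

6.05%

Credit score 677 ≥ 673; Total monthly debts = (50 + 4,250 + 1,330) = 5,630. DTI: 5,630 ÷ 13,400 = 42%, within the 45% cap
LTV: 141,500 ÷ 188,500 = 75.1%, within 85% cap
Credit 677 → row 673–724; LTV 75.1% → column 63.01–76%. Grid cell → 6.05%.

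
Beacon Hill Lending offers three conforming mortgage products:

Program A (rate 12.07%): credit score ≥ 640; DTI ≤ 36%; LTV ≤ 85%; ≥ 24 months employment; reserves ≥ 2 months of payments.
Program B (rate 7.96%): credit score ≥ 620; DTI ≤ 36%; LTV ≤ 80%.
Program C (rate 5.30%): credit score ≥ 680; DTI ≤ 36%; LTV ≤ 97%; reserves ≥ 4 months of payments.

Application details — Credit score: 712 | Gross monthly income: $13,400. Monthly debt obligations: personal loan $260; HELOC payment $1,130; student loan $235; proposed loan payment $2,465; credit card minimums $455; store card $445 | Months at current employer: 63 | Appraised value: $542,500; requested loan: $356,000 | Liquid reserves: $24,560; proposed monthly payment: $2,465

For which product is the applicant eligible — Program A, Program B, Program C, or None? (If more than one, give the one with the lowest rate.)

Total debts = (260 + 1,130 + 235 + 2,465 + 455 + 445) = 4,990; DTI = 4,990/13,400 = 37.2%.
LTV = 356,000/542,500 = 65.6%.
Reserves = 24,560/2,465 = 10.0 months.
Program A: score 712 ≥ 640; DTI 37.2% > 36%; LTV 65.6% ≤ 85%; employment 63 ≥ 24 mo; reserves 10.0 ≥ 2 mo → does not qualify.
Program B: score 712 ≥ 620; DTI 37.2% > 36%; LTV 65.6% ≤ 80% → does not qualify.
Program C: score 712 ≥ 680; DTI 37.2% > 36%; LTV 65.6% ≤ 97%; reserves 10.0 ≥ 4 mo → does not qualify.

None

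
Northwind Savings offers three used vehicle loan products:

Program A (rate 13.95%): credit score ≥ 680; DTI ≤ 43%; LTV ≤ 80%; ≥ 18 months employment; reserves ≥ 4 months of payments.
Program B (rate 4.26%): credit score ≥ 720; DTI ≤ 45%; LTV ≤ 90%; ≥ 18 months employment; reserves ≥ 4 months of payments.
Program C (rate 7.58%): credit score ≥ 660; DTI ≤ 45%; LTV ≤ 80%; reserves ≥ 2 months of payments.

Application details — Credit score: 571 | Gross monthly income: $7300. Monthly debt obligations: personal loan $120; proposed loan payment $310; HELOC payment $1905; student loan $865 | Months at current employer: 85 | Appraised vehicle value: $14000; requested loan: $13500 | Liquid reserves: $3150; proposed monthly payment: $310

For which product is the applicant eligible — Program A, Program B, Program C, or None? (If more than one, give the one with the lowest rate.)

Total debts = (120 + 310 + 1,905 + 865) = 3,200; DTI = 3,200/7,300 = 43.8%.
LTV = 13,500/14,000 = 96.4%.
Reserves = 3,150/310 = 10.2 months.
Program A: score 571 < 680; DTI 43.8% > 43%; LTV 96.4% > 80%; employment 85 ≥ 18 mo; reserves 10.2 ≥ 4 mo → does not qualify.
Program B: score 571 < 720; DTI 43.8% ≤ 45%; LTV 96.4% > 90%; employment 85 ≥ 18 mo; reserves 10.2 ≥ 4 mo → does not qualify.
Program C: score 571 < 660; DTI 43.8% ≤ 45%; LTV 96.4% > 80%; reserves 10.2 ≥ 2 mo → does not qualify.

None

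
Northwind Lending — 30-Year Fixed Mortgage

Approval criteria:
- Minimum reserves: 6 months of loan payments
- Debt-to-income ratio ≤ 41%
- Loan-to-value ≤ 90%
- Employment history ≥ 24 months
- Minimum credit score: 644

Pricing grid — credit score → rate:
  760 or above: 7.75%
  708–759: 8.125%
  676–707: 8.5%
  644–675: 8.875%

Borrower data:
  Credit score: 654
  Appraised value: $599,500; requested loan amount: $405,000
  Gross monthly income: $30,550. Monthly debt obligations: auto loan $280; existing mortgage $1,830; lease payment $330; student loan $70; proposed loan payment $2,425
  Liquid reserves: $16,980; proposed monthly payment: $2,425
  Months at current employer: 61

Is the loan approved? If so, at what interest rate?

Credit score 654 ≥ 644 (meets minimum)
Employment 61 ≥ 24 months
LTV = 405,000/599,500 = 67.6% ≤ 90%
Total monthly debts = (280 + 1,830 + 330 + 70 + 2,425) = 4,935. DTI = 4,935/30,550 = 16.2% ≤ 41%
Reserves = 16,980/2,425 = 7.0 months ≥ 6
All requirements met. Score 654 falls in the 644–675 tier → 8.875%.

Approved at 8.875%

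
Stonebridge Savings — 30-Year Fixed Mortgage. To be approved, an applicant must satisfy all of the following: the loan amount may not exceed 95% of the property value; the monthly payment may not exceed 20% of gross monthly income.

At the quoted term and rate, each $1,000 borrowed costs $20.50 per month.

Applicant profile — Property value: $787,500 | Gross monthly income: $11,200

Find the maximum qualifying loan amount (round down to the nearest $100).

$109,200

Payment cap: 20% × $11,200 = $2,240/month.
At $20.50 per $1,000, that supports 2,240/20.50 × 1,000 ≈ $109,268 → $109,200.
LTV cap: 95% × $787,500 = $748,125 → $748,100.
Binding constraint: payment-to-income.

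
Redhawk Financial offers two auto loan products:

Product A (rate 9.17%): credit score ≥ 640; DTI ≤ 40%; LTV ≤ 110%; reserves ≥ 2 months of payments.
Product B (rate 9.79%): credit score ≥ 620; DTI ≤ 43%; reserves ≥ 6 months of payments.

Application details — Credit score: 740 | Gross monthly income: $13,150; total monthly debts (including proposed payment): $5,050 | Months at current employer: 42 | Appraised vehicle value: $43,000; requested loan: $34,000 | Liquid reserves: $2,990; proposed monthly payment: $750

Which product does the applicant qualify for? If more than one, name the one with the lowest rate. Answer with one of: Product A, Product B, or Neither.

Product A

DTI = 5,050/13,150 = 38.4%.
LTV = 34,000/43,000 = 79.1%.
Reserves = 2,990/750 = 4.0 months.
Product A: score 740 ≥ 640; DTI 38.4% ≤ 40%; LTV 79.1% ≤ 110%; reserves 4.0 ≥ 2 mo → qualifies.
Product B: score 740 ≥ 620; DTI 38.4% ≤ 43%; reserves 4.0 < 6 mo → does not qualify.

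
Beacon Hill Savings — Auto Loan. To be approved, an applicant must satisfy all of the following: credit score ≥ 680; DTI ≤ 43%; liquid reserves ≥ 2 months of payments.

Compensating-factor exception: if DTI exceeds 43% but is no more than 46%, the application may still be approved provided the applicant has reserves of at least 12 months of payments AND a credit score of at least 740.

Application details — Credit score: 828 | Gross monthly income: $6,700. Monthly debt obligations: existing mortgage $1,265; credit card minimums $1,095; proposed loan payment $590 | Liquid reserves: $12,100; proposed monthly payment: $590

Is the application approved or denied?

Approved

Credit score 828 ≥ 680 (meets base)
Total debts = (1,265 + 1,095 + 590) = 2,950. DTI = 2,950/6,700 = 44% > 43% — standard DTI limit exceeded.
Liquid reserves cover 12,100/590 = 20.5 months — ≥ 2 required
DTI 44% is within the 43%–46% exception band; checking compensating factors.
Override check — reserves: 20.5 mo (ok); score: 828 (ok).
Both compensating conditions met → exception applies.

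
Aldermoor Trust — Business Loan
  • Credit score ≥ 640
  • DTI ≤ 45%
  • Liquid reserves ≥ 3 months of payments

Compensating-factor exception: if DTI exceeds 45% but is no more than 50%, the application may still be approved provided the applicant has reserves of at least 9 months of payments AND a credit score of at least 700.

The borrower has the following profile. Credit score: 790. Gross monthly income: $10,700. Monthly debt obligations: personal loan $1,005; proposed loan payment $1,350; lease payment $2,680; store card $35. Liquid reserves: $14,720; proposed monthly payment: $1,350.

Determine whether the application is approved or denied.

Approved

Credit score 790 ≥ 640 (meets base)
Total debts = (1,005 + 1,350 + 2,680 + 35) = 5,070. DTI = 5,070/10,700 = 47.4% > 45% — standard DTI limit exceeded.
Reserves: 14,720 ÷ 1,350 = 10.9 months (meets 3-month minimum)
DTI 47.4% is within the 45%–50% exception band; checking compensating factors.
Override check — reserves: 10.9 mo (ok); score: 790 (ok).
Both compensating conditions met → exception applies.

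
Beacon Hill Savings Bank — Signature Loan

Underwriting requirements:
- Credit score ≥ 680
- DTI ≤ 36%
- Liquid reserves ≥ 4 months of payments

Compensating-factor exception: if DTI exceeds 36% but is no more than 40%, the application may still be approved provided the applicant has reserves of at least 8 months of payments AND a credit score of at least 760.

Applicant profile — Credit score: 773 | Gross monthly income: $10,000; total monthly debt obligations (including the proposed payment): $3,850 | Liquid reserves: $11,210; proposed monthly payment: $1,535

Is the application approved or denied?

Credit score 773 ≥ 680 (meets base)
DTI: 3,850 ÷ 10,000 = 38.5%, over the 36% base limit.
Liquid reserves cover 11,210/1,535 = 7.3 months — ≥ 4 required
DTI 38.5% is within the 36%–40% exception band; checking compensating factors.
Reserves 7.3 < 8 months; credit score 773 ≥ 760.
Compensating-factor requirement not fully met.

Denied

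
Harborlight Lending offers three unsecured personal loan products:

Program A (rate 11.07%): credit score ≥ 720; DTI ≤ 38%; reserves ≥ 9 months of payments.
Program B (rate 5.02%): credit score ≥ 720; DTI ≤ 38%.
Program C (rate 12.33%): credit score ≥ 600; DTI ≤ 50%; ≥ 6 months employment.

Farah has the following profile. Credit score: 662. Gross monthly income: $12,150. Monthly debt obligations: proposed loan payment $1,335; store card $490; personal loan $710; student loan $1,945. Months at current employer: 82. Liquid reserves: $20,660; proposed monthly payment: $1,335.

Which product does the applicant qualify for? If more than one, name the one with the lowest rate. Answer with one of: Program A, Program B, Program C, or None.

Total debts = (1,335 + 490 + 710 + 1,945) = 4,480; DTI = 4,480/12,150 = 36.9%.
Reserves = 20,660/1,335 = 15.5 months.
Program A: score 662 < 720; DTI 36.9% ≤ 38%; reserves 15.5 ≥ 9 mo → does not qualify.
Program B: score 662 < 720; DTI 36.9% ≤ 38% → does not qualify.
Program C: score 662 ≥ 600; DTI 36.9% ≤ 50%; employment 82 ≥ 6 mo → qualifies.

Program C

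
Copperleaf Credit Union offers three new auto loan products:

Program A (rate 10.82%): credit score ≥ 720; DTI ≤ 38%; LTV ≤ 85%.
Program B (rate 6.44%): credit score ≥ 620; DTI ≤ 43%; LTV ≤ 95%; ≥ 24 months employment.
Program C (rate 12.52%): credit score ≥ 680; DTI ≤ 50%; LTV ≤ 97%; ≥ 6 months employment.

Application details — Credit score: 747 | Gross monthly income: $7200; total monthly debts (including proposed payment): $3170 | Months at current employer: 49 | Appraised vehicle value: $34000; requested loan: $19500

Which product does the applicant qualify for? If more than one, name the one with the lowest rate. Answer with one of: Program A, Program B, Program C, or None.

DTI = 3,170/7,200 = 44%.
LTV = 19,500/34,000 = 57.4%.
Program A: score 747 ≥ 720; DTI 44% > 38%; LTV 57.4% ≤ 85% → does not qualify.
Program B: score 747 ≥ 620; DTI 44% > 43%; LTV 57.4% ≤ 95%; employment 49 ≥ 24 mo → does not qualify.
Program C: score 747 ≥ 680; DTI 44% ≤ 50%; LTV 57.4% ≤ 97%; employment 49 ≥ 6 mo → qualifies.

Program C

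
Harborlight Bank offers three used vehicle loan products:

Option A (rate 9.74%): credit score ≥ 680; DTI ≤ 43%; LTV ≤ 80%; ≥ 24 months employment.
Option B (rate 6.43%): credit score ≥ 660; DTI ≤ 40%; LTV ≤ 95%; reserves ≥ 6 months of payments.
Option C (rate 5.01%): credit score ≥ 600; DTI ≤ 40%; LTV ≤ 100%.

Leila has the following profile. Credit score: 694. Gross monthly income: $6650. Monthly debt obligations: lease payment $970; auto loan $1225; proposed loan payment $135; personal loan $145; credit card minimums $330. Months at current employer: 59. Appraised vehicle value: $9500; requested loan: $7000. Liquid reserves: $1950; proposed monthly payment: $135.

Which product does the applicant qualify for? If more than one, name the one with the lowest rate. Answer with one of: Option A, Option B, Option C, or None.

Option A

Total debts = (970 + 1,225 + 135 + 145 + 330) = 2,805; DTI = 2,805/6,650 = 42.2%.
LTV = 7,000/9,500 = 73.7%.
Reserves = 1,950/135 = 14.4 months.
Option A: score 694 ≥ 680; DTI 42.2% ≤ 43%; LTV 73.7% ≤ 80%; employment 59 ≥ 24 mo → qualifies.
Option B: score 694 ≥ 660; DTI 42.2% > 40%; LTV 73.7% ≤ 95%; reserves 14.4 ≥ 6 mo → does not qualify.
Option C: score 694 ≥ 600; DTI 42.2% > 40%; LTV 73.7% ≤ 100% → does not qualify.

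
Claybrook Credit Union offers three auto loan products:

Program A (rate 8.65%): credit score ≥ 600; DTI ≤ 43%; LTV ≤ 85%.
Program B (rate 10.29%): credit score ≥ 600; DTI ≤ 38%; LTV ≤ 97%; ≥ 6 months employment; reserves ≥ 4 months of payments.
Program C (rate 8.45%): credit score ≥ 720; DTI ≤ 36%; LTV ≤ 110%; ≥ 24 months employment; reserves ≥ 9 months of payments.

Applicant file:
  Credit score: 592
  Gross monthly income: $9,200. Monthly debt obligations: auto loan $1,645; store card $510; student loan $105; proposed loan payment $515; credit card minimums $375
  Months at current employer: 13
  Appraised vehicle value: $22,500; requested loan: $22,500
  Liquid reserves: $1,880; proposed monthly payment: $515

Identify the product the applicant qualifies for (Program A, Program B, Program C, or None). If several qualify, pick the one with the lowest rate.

None

Total debts = (1,645 + 510 + 105 + 515 + 375) = 3,150; DTI = 3,150/9,200 = 34.2%.
LTV = 22,500/22,500 = 100%.
Reserves = 1,880/515 = 3.7 months.
Program A: score 592 < 600; DTI 34.2% ≤ 43%; LTV 100% > 85% → does not qualify.
Program B: score 592 < 600; DTI 34.2% ≤ 38%; LTV 100% > 97%; employment 13 ≥ 6 mo; reserves 3.7 < 4 mo → does not qualify.
Program C: score 592 < 720; DTI 34.2% ≤ 36%; LTV 100% ≤ 110%; employment 13 < 24 mo; reserves 3.7 < 9 mo → does not qualify.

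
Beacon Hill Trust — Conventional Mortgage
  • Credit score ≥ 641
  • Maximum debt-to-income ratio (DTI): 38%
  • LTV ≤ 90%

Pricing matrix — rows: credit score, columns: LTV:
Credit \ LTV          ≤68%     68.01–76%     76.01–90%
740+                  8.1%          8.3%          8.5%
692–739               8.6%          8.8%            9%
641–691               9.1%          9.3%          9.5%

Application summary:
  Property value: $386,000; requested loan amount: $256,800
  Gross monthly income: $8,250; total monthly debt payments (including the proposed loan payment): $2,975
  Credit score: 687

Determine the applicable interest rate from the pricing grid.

Credit score 687 ≥ 641; DTI = 2,975/8,250 = 36.1% ≤ 38%
LTV = 256,800/386,000 = 66.5% ≤ 90%
Credit 687 → row 641–691; LTV 66.5% → column ≤68%. Grid cell → 9.1%.

9.1%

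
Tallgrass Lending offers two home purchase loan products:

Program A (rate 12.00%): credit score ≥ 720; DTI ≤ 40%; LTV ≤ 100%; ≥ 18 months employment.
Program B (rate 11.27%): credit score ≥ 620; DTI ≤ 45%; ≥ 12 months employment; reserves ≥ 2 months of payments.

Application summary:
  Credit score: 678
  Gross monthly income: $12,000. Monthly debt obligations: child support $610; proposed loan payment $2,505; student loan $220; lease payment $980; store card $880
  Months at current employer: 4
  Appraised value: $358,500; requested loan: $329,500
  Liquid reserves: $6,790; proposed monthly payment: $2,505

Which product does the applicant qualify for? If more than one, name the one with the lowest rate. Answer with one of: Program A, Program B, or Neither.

Total debts = (610 + 2,505 + 220 + 980 + 880) = 5,195; DTI = 5,195/12,000 = 43.3%.
LTV = 329,500/358,500 = 91.9%.
Reserves = 6,790/2,505 = 2.7 months.
Program A: score 678 < 720; DTI 43.3% > 40%; LTV 91.9% ≤ 100%; employment 4 < 18 mo → does not qualify.
Program B: score 678 ≥ 620; DTI 43.3% ≤ 45%; employment 4 < 12 mo; reserves 2.7 ≥ 2 mo → does not qualify.

Neither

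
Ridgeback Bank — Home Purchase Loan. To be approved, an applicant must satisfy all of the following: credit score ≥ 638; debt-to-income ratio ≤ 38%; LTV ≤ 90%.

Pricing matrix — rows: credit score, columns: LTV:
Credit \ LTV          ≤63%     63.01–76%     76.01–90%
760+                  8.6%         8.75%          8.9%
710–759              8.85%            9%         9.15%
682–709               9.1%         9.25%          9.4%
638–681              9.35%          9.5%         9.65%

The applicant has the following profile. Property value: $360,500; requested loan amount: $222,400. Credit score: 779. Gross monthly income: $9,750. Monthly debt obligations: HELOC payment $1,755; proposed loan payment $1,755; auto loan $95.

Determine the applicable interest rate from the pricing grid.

8.6%

Credit score 779 ≥ 638; Total monthly debts = (1,755 + 1,755 + 95) = 3,605. Debt-to-income = 3,605/9,750 = 37% — meets 38% limit
Loan-to-value = 222,400/360,500 = 61.7% — pass (90% max)
Row: 779 falls in 760+. Column: 61.7% falls in ≤63%. Rate = 8.6%.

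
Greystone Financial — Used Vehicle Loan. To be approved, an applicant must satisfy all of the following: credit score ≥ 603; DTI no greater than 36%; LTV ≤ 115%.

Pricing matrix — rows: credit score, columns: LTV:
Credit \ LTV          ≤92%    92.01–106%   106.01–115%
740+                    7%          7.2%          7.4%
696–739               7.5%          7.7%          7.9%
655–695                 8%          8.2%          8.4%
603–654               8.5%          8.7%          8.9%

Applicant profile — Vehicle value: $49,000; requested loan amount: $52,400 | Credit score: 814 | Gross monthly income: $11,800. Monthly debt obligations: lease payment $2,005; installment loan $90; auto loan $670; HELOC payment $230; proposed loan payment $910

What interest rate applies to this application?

Credit score 814 ≥ 603; Total monthly debts = (2,005 + 90 + 670 + 230 + 910) = 3,905. Debt-to-income = 3,905/11,800 = 33.1% — meets 36% limit
Loan-to-value = 52,400/49,000 = 106.9% — pass (115% max)
Row: 814 falls in 740+. Column: 106.9% falls in 106.01–115%. Rate = 7.4%.

7.4%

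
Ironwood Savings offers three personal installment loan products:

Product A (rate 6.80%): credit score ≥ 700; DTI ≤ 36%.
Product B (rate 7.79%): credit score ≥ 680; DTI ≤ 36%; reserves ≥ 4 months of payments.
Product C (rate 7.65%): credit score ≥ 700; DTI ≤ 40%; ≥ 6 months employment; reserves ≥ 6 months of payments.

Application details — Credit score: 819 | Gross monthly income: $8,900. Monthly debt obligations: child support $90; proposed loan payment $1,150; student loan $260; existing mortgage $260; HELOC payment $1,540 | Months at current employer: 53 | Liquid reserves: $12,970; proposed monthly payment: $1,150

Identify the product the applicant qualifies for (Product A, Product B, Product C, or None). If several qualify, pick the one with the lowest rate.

Product C

Total debts = (90 + 1,150 + 260 + 260 + 1,540) = 3,300; DTI = 3,300/8,900 = 37.1%.
Reserves = 12,970/1,150 = 11.3 months.
Product A: score 819 ≥ 700; DTI 37.1% > 36% → does not qualify.
Product B: score 819 ≥ 680; DTI 37.1% > 36%; reserves 11.3 ≥ 4 mo → does not qualify.
Product C: score 819 ≥ 700; DTI 37.1% ≤ 40%; employment 53 ≥ 6 mo; reserves 11.3 ≥ 6 mo → qualifies.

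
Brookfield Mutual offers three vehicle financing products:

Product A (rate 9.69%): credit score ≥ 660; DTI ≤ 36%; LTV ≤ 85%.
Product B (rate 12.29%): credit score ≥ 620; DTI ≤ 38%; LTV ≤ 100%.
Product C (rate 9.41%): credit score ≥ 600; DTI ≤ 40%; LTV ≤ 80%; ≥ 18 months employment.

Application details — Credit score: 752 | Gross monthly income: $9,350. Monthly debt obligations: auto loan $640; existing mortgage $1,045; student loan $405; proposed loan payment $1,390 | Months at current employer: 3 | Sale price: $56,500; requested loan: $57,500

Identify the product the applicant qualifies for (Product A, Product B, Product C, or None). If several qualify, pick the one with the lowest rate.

Total debts = (640 + 1,045 + 405 + 1,390) = 3,480; DTI = 3,480/9,350 = 37.2%.
LTV = 57,500/56,500 = 101.8%.
Product A: score 752 ≥ 660; DTI 37.2% > 36%; LTV 101.8% > 85% → does not qualify.
Product B: score 752 ≥ 620; DTI 37.2% ≤ 38%; LTV 101.8% > 100% → does not qualify.
Product C: score 752 ≥ 600; DTI 37.2% ≤ 40%; LTV 101.8% > 80%; employment 3 < 18 mo → does not qualify.

None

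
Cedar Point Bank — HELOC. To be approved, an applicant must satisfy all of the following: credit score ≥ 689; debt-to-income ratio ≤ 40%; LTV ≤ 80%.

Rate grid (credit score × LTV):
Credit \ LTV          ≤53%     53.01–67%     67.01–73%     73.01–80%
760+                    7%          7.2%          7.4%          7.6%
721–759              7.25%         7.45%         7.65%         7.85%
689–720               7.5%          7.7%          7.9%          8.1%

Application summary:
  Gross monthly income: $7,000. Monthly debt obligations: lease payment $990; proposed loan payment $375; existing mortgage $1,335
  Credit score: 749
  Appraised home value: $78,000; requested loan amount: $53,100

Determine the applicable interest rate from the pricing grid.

Credit score 749 ≥ 689; Total monthly debts = (990 + 375 + 1,335) = 2,700. DTI: 2,700 ÷ 7,000 = 38.6%, within the 40% cap
LTV: 53,100 ÷ 78,000 = 68.1%, within 80% cap
Row: 749 falls in 721–759. Column: 68.1% falls in 67.01–73%. Rate = 7.65%.

7.65%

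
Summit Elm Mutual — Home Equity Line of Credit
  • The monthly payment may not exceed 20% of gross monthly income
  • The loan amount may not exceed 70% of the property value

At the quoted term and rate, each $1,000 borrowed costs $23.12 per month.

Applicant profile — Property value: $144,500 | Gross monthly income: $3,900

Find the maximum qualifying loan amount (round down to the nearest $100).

Payment cap: 20% × $3,900 = $780/month.
At $23.12 per $1,000, that supports 780/23.12 × 1,000 ≈ $33,737 → $33,700.
LTV cap: 70% × $144,500 = $101,150 → $101,100.
Binding constraint: payment-to-income.

$33,700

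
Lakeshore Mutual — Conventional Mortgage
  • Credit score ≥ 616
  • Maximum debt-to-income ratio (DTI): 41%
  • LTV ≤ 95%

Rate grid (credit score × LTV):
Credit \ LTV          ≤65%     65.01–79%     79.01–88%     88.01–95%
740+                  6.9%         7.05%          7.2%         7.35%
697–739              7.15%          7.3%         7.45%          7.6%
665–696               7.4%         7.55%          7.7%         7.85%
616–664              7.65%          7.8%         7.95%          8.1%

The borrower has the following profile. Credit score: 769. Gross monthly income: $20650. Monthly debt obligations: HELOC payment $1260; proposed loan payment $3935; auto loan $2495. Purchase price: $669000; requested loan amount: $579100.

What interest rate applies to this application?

7.2%

Credit score 769 ≥ 616; Total monthly debts = (1,260 + 3,935 + 2,495) = 7,690. DTI: 7,690 ÷ 20,650 = 37.2%, within the 41% cap
Loan-to-value = 579,100/669,000 = 86.6% — pass (95% max)
Score 769 is in the 740+ band; LTV 86.6% is in the 79.01–88% band → 7.2%.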